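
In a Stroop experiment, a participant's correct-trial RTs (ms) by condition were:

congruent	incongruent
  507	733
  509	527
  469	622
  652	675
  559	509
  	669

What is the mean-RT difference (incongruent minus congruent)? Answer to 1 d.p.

83.3 ms

M(congruent) = 2696/5 = 539.200
M(incongruent) = 3735/6 = 622.500
Difference = 622.500 − 539.200 = 83.300 ms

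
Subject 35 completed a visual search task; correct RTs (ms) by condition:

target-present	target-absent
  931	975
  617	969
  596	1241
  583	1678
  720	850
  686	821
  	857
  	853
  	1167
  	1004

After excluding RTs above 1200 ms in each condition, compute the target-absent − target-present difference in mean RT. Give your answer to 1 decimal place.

target-absent: exclude 1241, 1678
M(target-present) = 4133/6 = 688.833
M(target-absent) = 7496/8 = 937.000
Difference = 937.000 − 688.833 = 248.167 ms

248.2 ms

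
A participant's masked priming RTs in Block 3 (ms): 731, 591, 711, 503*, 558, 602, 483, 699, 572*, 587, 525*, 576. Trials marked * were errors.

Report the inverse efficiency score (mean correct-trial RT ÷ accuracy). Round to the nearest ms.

Correct trials (n=9): 731, 591, 711, 558, 602, 483, 699, 587, 576
Mean correct RT = 5538/9 = 615.3333 ms
Proportion correct = 9/12
IES = 615.3333 / (9/12) = 820.444 ms

820 ms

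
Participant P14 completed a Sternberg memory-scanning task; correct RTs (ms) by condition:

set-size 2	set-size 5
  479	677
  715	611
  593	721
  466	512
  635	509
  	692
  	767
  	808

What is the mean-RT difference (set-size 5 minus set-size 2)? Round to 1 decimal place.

84.5 ms

M(set-size 2) = 2888/5 = 577.600
M(set-size 5) = 5297/8 = 662.125
Difference = 662.125 − 577.600 = 84.525 ms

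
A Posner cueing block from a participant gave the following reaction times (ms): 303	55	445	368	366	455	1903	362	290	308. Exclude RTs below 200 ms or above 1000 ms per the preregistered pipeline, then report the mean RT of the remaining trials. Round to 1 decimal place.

Excluded: 55, 1903
Retained (n=8): Σ = 2897
Mean = 2897/8 = 362.1250

362.1 ms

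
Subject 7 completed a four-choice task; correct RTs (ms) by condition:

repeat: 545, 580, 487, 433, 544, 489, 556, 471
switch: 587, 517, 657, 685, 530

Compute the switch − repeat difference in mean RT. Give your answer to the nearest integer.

82 ms

M(repeat) = 4105/8 = 513.125
M(switch) = 2976/5 = 595.200
Difference = 595.200 − 513.125 = 82.075 ms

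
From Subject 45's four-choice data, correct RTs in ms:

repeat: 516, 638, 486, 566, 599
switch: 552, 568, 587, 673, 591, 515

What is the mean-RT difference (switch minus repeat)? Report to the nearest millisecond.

M(repeat) = 2805/5 = 561.000
M(switch) = 3486/6 = 581.000
Difference = 581.000 − 561.000 = 20.000 ms

20 ms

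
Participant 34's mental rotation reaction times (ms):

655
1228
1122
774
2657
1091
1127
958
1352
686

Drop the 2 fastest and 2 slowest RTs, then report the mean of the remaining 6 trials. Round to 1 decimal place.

1050.0 ms

Sorted: 655, 686, 774, 958, 1091, 1122, 1127, 1228, 1352, 2657
Drop lowest 2 (655, 686) and highest 2 (1352, 2657)
Remaining (n=6): Σ = 6300, mean = 6300/6 = 1050.000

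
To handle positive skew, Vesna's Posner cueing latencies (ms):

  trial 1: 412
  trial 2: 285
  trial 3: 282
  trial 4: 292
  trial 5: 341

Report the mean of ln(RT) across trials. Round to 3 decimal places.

ln(RT): 6.0210, 5.6525, 5.6419, 5.6768, 5.8319
Σ ln(RT) = 28.8241
Mean = 28.8241/5 = 5.76481

5.765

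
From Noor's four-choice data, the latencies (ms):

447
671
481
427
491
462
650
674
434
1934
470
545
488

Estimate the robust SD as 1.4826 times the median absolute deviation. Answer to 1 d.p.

80.1 ms

Sorted: 427, 434, 447, 462, 470, 481, 488, 491, 545, 650, 671, 674, 1934 → median = 488
|x − 488| sorted: 0, 3, 7, 18, 26, 41, 54, 57, 61, 162, 183, 186, 1446 → MAD = 54
Robust SD ≈ 1.4826 × 54 = 80.060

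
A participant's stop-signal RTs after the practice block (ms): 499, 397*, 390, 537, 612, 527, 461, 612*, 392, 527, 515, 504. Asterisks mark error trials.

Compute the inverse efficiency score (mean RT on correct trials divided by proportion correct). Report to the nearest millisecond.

596 ms

Correct trials (n=10): 499, 390, 537, 612, 527, 461, 392, 527, 515, 504
Mean correct RT = 4964/10 = 496.4000 ms
Proportion correct = 10/12
IES = 496.4000 / (10/12) = 595.680 ms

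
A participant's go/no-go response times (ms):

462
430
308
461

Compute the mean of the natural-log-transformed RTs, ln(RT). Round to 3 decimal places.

6.016

ln(RT): 6.1356, 6.0638, 5.7301, 6.1334
Σ ln(RT) = 24.0628
Mean = 24.0628/4 = 6.01571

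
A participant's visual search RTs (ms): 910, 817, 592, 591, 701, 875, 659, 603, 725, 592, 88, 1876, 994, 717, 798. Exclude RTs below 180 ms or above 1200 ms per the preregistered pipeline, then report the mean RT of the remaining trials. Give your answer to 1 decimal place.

736.5 ms

Excluded: 88, 1876
Retained (n=13): Σ = 9574
Mean = 9574/13 = 736.4615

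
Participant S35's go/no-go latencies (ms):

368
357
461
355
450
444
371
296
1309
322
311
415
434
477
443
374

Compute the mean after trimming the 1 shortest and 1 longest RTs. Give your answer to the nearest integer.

Sorted: 296, 311, 322, 355, 357, 368, 371, 374, 415, 434, 443, 444, 450, 461, 477, 1309
Drop lowest 1 (296) and highest 1 (1309)
Remaining (n=14): Σ = 5582, mean = 5582/14 = 398.714

399 ms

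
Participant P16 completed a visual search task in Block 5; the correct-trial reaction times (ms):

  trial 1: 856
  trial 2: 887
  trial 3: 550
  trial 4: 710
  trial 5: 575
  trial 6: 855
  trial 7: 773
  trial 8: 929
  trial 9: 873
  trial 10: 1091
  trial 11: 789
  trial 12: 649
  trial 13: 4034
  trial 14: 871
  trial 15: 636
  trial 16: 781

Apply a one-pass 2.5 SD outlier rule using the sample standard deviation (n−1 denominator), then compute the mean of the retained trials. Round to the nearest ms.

788 ms

n = 16, ΣRT = 15859, M = 991.188
Σ(x−M)² = 10171468.44; s = √(10171468.44/15) = 823.467
Cutoffs: 991.188 ± 2.5·823.467 → [-1067.5, 3049.9]
Outside: 4034 → excluded.
Retained (n=15): Σ = 11825, mean = 11825/15 = 788.333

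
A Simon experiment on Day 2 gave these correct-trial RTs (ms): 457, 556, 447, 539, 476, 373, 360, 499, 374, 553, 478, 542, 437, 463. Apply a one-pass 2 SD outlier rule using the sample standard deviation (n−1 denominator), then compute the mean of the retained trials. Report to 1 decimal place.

n = 14, ΣRT = 6554, M = 468.143
Σ(x−M)² = 57683.71; s = √(57683.71/13) = 66.612
Cutoffs: 468.143 ± 2·66.612 → [334.9, 601.4]
No RTs fall outside the cutoffs; all 14 retained. Mean = 6554/14 = 468.143

468.1 ms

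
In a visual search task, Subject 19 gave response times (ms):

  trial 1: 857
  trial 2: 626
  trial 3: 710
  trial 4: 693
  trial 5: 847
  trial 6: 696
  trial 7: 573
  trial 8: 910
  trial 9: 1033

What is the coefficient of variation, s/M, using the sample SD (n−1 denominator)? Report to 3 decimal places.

n = 9, Σ = 6945, M = 771.6667
Σ(x−M)² = 176792.000; s = √(176792.000/8) = 148.6573
CV = 148.6573 / 771.6667 = 0.19264

0.193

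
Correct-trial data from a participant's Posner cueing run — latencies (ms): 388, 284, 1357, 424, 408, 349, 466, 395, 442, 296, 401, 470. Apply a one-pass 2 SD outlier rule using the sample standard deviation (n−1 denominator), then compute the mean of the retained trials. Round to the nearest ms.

n = 12, ΣRT = 5680, M = 473.333
Σ(x−M)² = 890018.67; s = √(890018.67/11) = 284.448
Cutoffs: 473.333 ± 2·284.448 → [-95.6, 1042.2]
Outside: 1357 → excluded.
Retained (n=11): Σ = 4323, mean = 4323/11 = 393.000

393 ms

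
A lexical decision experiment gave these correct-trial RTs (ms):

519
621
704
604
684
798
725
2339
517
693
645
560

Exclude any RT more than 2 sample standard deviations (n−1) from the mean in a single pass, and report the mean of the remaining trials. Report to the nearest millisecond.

n = 12, ΣRT = 9409, M = 784.083
Σ(x−M)² = 2716362.92; s = √(2716362.92/11) = 496.933
Cutoffs: 784.083 ± 2·496.933 → [-209.8, 1777.9]
Outside: 2339 → excluded.
Retained (n=11): Σ = 7070, mean = 7070/11 = 642.727

643 ms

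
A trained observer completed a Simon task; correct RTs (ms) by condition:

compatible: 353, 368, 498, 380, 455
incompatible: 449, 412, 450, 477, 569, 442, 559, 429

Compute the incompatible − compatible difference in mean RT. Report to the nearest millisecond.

63 ms

M(compatible) = 2054/5 = 410.800
M(incompatible) = 3787/8 = 473.375
Difference = 473.375 − 410.800 = 62.575 ms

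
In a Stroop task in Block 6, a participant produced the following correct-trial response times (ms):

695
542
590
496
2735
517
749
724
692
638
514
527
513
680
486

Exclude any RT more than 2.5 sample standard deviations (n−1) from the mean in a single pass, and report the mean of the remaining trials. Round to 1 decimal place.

n = 15, ΣRT = 11098, M = 739.867
Σ(x−M)² = 4382153.73; s = √(4382153.73/14) = 559.474
Cutoffs: 739.867 ± 2.5·559.474 → [-658.8, 2138.6]
Outside: 2735 → excluded.
Retained (n=14): Σ = 8363, mean = 8363/14 = 597.357

597.4 ms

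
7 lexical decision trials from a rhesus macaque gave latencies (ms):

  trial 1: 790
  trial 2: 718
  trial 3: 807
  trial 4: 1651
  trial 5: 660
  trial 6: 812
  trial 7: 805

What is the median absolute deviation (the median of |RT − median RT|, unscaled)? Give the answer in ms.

Sorted: 660, 718, 790, 805, 807, 812, 1651 → median = 805
|x − 805|: 15, 87, 2, 846, 145, 7, 0
Sorted deviations: 0, 2, 7, 15, 87, 145, 846 → MAD = 15

15 ms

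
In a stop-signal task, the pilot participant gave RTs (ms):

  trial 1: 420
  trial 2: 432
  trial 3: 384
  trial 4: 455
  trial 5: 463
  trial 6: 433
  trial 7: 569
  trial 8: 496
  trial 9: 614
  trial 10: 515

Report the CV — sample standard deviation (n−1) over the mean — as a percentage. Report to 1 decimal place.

14.9%

n = 10, Σ = 4781, M = 478.1000
Σ(x−M)² = 45564.900; s = √(45564.900/9) = 71.1531
CV = 71.1531 / 478.1000 = 0.14882 = 14.882%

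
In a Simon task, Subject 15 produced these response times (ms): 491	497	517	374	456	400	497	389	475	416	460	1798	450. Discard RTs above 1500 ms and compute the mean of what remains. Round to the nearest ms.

Excluded: 1798
Retained (n=12): Σ = 5422
Mean = 5422/12 = 451.8333

452 ms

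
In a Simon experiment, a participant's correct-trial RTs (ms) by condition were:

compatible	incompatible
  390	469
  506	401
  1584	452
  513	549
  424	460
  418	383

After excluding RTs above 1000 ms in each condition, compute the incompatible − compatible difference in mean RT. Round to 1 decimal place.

compatible: exclude 1584
M(compatible) = 2251/5 = 450.200
M(incompatible) = 2714/6 = 452.333
Difference = 452.333 − 450.200 = 2.133 ms

2.1 ms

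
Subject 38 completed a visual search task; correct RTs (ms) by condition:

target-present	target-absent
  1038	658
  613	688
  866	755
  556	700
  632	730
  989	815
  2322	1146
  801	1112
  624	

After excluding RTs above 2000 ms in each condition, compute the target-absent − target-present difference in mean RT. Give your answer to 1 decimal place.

60.6 ms

target-present: exclude 2322
M(target-present) = 6119/8 = 764.875
M(target-absent) = 6604/8 = 825.500
Difference = 825.500 − 764.875 = 60.625 ms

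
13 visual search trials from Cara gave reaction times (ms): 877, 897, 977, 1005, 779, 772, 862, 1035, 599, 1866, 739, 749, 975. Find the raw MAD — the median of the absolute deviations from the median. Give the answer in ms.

105 ms

Sorted: 599, 739, 749, 772, 779, 862, 877, 897, 975, 977, 1005, 1035, 1866 → median = 877
|x − 877|: 0, 20, 100, 128, 98, 105, 15, 158, 278, 989, 138, 128, 98
Sorted deviations: 0, 15, 20, 98, 98, 100, 105, 128, 128, 138, 158, 278, 989 → MAD = 105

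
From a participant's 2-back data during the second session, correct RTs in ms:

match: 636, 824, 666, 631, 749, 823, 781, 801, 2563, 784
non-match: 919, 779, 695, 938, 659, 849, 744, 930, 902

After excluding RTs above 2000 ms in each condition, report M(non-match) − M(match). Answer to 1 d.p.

match: exclude 2563
M(match) = 6695/9 = 743.889
M(non-match) = 7415/9 = 823.889
Difference = 823.889 − 743.889 = 80.000 ms

80.0 ms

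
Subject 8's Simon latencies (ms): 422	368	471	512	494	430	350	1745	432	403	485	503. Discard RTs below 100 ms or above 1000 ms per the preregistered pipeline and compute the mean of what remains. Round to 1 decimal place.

442.7 ms

Excluded: 1745
Retained (n=11): Σ = 4870
Mean = 4870/11 = 442.7273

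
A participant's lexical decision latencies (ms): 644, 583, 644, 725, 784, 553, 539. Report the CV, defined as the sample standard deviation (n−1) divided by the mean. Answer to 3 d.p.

n = 7, Σ = 4472, M = 638.8571
Σ(x−M)² = 49002.857; s = √(49002.857/6) = 90.3722
CV = 90.3722 / 638.8571 = 0.14146

0.141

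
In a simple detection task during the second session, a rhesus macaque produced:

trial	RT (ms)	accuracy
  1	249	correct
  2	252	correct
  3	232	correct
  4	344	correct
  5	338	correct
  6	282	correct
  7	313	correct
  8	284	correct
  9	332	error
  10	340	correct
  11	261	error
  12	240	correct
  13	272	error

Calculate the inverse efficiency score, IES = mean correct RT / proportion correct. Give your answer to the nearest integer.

374 ms

Correct trials (n=10): 249, 252, 232, 344, 338, 282, 313, 284, 340, 240
Mean correct RT = 2874/10 = 287.4000 ms
Proportion correct = 10/13
IES = 287.4000 / (10/13) = 373.620 ms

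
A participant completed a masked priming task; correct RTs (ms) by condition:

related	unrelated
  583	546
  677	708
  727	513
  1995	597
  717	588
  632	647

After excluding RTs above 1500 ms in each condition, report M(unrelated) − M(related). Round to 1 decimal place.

related: exclude 1995
M(related) = 3336/5 = 667.200
M(unrelated) = 3599/6 = 599.833
Difference = 599.833 − 667.200 = -67.367 ms

-67.4 ms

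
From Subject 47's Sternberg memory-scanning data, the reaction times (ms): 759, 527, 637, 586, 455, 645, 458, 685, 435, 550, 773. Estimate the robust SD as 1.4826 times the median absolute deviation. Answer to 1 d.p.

146.8 ms

Sorted: 435, 455, 458, 527, 550, 586, 637, 645, 685, 759, 773 → median = 586
|x − 586| sorted: 0, 36, 51, 59, 59, 99, 128, 131, 151, 173, 187 → MAD = 99
Robust SD ≈ 1.4826 × 99 = 146.777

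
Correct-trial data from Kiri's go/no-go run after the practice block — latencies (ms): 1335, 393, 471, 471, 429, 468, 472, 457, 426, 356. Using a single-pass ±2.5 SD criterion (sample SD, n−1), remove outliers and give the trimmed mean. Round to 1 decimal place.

n = 10, ΣRT = 5278, M = 527.800
Σ(x−M)² = 737537.60; s = √(737537.60/9) = 286.267
Cutoffs: 527.800 ± 2.5·286.267 → [-187.9, 1243.5]
Outside: 1335 → excluded.
Retained (n=9): Σ = 3943, mean = 3943/9 = 438.111

438.1 ms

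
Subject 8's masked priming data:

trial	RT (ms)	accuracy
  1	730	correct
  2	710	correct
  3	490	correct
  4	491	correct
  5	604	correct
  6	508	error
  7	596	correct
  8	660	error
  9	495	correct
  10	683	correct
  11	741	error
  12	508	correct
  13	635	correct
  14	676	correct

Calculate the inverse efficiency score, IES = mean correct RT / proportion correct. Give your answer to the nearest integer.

Correct trials (n=11): 730, 710, 490, 491, 604, 596, 495, 683, 508, 635, 676
Mean correct RT = 6618/11 = 601.6364 ms
Proportion correct = 11/14
IES = 601.6364 / (11/14) = 765.719 ms

766 ms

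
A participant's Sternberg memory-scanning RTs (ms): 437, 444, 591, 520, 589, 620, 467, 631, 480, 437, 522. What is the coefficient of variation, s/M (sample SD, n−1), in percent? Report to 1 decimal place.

n = 11, Σ = 5738, M = 521.6364
Σ(x−M)² = 56060.545; s = √(56060.545/10) = 74.8736
CV = 74.8736 / 521.6364 = 0.14354 = 14.354%

14.4%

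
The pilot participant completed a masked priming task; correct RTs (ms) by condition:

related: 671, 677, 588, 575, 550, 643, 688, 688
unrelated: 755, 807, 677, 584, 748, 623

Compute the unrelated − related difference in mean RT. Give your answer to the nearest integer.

64 ms

M(related) = 5080/8 = 635.000
M(unrelated) = 4194/6 = 699.000
Difference = 699.000 − 635.000 = 64.000 ms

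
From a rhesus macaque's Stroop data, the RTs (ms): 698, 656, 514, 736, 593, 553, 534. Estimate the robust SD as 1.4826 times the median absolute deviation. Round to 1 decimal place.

Sorted: 514, 534, 553, 593, 656, 698, 736 → median = 593
|x − 593| sorted: 0, 40, 59, 63, 79, 105, 143 → MAD = 63
Robust SD ≈ 1.4826 × 63 = 93.404

93.4 ms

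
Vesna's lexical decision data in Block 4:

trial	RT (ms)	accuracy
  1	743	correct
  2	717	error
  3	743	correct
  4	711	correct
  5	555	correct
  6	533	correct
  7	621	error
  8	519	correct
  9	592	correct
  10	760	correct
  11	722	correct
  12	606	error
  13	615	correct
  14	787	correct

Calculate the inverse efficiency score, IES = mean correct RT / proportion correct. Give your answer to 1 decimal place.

Correct trials (n=11): 743, 743, 711, 555, 533, 519, 592, 760, 722, 615, 787
Mean correct RT = 7280/11 = 661.8182 ms
Proportion correct = 11/14
IES = 661.8182 / (11/14) = 842.314 ms

842.3 ms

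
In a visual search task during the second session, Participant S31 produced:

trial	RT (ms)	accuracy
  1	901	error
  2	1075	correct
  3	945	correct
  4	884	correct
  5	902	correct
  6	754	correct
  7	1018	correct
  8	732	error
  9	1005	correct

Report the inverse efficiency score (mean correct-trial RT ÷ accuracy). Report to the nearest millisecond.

Correct trials (n=7): 1075, 945, 884, 902, 754, 1018, 1005
Mean correct RT = 6583/7 = 940.4286 ms
Proportion correct = 7/9
IES = 940.4286 / (7/9) = 1209.122 ms

1209 ms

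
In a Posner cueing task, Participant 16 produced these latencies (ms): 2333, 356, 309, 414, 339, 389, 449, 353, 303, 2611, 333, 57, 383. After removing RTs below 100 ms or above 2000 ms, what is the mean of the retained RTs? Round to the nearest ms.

Excluded: 57, 2333, 2611
Retained (n=10): Σ = 3628
Mean = 3628/10 = 362.8000

363 ms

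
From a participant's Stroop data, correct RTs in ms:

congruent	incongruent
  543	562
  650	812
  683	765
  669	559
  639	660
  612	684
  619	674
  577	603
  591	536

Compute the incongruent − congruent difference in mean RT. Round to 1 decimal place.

M(congruent) = 5583/9 = 620.333
M(incongruent) = 5855/9 = 650.556
Difference = 650.556 − 620.333 = 30.222 ms

30.2 ms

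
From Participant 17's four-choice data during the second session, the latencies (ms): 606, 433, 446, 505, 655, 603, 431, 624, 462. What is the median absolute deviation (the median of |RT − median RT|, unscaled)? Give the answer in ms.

Sorted: 431, 433, 446, 462, 505, 603, 606, 624, 655 → median = 505
|x − 505|: 101, 72, 59, 0, 150, 98, 74, 119, 43
Sorted deviations: 0, 43, 59, 72, 74, 98, 101, 119, 150 → MAD = 74

74 ms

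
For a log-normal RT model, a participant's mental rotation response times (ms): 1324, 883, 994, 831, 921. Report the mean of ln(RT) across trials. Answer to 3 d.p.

6.884

ln(RT): 7.1884, 6.7833, 6.9017, 6.7226, 6.8255
Σ ln(RT) = 34.4216
Mean = 34.4216/5 = 6.88431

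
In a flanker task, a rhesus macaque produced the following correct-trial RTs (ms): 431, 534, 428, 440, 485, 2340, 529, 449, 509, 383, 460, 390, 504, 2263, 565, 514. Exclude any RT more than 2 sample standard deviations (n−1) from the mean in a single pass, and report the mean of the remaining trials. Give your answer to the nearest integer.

n = 16, ΣRT = 11224, M = 701.500
Σ(x−M)² = 5894408.00; s = √(5894408.00/15) = 626.866
Cutoffs: 701.500 ± 2·626.866 → [-552.2, 1955.2]
Outside: 2263, 2340 → excluded.
Retained (n=14): Σ = 6621, mean = 6621/14 = 472.929

473 ms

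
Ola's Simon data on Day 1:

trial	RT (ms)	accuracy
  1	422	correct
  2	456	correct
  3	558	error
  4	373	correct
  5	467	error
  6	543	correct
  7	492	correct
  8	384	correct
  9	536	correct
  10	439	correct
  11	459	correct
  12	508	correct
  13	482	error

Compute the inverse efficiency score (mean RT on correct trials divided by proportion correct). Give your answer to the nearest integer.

Correct trials (n=10): 422, 456, 373, 543, 492, 384, 536, 439, 459, 508
Mean correct RT = 4612/10 = 461.2000 ms
Proportion correct = 10/13
IES = 461.2000 / (10/13) = 599.560 ms

600 ms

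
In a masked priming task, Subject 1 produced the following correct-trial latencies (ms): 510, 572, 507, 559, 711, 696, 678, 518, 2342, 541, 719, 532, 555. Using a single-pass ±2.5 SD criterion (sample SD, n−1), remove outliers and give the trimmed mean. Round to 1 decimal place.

n = 13, ΣRT = 9440, M = 726.154
Σ(x−M)² = 2905521.69; s = √(2905521.69/12) = 492.064
Cutoffs: 726.154 ± 2.5·492.064 → [-504.0, 1956.3]
Outside: 2342 → excluded.
Retained (n=12): Σ = 7098, mean = 7098/12 = 591.500

591.5 ms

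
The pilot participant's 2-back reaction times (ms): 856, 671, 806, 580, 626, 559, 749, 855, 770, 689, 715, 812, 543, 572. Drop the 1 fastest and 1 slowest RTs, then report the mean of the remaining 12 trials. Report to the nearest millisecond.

Sorted: 543, 559, 572, 580, 626, 671, 689, 715, 749, 770, 806, 812, 855, 856
Drop lowest 1 (543) and highest 1 (856)
Remaining (n=12): Σ = 8404, mean = 8404/12 = 700.333

700 ms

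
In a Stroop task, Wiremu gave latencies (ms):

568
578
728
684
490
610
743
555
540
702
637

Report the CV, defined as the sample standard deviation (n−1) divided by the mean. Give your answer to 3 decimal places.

0.135

n = 11, Σ = 6835, M = 621.3636
Σ(x−M)² = 69974.545; s = √(69974.545/10) = 83.6508
CV = 83.6508 / 621.3636 = 0.13462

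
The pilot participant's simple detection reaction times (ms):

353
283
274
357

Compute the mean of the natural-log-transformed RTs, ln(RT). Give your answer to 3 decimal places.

ln(RT): 5.8665, 5.6454, 5.6131, 5.8777
Σ ln(RT) = 23.0028
Mean = 23.0028/4 = 5.75069

5.751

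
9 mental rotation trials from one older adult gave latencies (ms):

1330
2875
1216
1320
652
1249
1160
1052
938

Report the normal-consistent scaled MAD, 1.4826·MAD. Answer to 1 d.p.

169.0 ms

Sorted: 652, 938, 1052, 1160, 1216, 1249, 1320, 1330, 2875 → median = 1216
|x − 1216| sorted: 0, 33, 56, 104, 114, 164, 278, 564, 1659 → MAD = 114
Robust SD ≈ 1.4826 × 114 = 169.016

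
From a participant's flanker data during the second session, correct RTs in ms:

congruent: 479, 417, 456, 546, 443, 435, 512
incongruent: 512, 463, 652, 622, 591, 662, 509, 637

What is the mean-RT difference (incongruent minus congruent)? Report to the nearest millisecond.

111 ms

M(congruent) = 3288/7 = 469.714
M(incongruent) = 4648/8 = 581.000
Difference = 581.000 − 469.714 = 111.286 ms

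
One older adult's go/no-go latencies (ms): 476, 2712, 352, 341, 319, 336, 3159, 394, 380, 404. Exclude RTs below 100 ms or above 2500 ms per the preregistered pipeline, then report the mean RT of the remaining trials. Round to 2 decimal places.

Excluded: 2712, 3159
Retained (n=8): Σ = 3002
Mean = 3002/8 = 375.2500

375.25 ms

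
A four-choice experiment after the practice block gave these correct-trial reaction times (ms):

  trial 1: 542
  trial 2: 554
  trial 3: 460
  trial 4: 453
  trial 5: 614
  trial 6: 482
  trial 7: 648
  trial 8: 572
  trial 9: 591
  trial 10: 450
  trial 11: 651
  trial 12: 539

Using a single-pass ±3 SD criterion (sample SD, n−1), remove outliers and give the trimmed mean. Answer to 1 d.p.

546.3 ms

n = 12, ΣRT = 6556, M = 546.333
Σ(x−M)² = 58238.67; s = √(58238.67/11) = 72.763
Cutoffs: 546.333 ± 3·72.763 → [328.0, 764.6]
No RTs fall outside the cutoffs; all 12 retained. Mean = 6556/12 = 546.333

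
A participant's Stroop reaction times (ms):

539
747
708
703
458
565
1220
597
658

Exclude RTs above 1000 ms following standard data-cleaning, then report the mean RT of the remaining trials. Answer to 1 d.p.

621.9 ms

Excluded: 1220
Retained (n=8): Σ = 4975
Mean = 4975/8 = 621.8750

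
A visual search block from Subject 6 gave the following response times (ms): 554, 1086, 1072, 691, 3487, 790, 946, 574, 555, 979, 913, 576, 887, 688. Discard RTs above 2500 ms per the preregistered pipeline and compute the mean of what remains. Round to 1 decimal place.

793.2 ms

Excluded: 3487
Retained (n=13): Σ = 10311
Mean = 10311/13 = 793.1538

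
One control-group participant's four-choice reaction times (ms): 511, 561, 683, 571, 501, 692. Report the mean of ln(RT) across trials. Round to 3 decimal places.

ln(RT): 6.2364, 6.3297, 6.5265, 6.3474, 6.2166, 6.5396
Σ ln(RT) = 38.1962
Mean = 38.1962/6 = 6.36603

6.366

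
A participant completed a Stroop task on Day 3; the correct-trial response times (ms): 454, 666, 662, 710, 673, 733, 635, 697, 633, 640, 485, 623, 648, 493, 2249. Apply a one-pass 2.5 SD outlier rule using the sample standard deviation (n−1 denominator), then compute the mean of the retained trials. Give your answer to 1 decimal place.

n = 15, ΣRT = 11001, M = 733.400
Σ(x−M)² = 2557731.60; s = √(2557731.60/14) = 427.428
Cutoffs: 733.400 ± 2.5·427.428 → [-335.2, 1802.0]
Outside: 2249 → excluded.
Retained (n=14): Σ = 8752, mean = 8752/14 = 625.143

625.1 ms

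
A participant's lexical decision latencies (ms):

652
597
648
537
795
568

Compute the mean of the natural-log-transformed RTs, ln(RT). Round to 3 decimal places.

6.442

ln(RT): 6.4800, 6.3919, 6.4739, 6.2860, 6.6783, 6.3421
Σ ln(RT) = 38.6523
Mean = 38.6523/6 = 6.44205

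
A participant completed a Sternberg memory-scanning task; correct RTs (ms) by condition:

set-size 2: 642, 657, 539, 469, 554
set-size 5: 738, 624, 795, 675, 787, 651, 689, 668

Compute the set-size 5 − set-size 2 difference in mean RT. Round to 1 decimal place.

M(set-size 2) = 2861/5 = 572.200
M(set-size 5) = 5627/8 = 703.375
Difference = 703.375 − 572.200 = 131.175 ms

131.2 ms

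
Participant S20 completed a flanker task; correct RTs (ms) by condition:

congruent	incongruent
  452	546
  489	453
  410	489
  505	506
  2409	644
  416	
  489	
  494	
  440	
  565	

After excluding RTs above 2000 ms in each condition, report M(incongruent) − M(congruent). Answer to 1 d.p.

54.3 ms

congruent: exclude 2409
M(congruent) = 4260/9 = 473.333
M(incongruent) = 2638/5 = 527.600
Difference = 527.600 − 473.333 = 54.267 ms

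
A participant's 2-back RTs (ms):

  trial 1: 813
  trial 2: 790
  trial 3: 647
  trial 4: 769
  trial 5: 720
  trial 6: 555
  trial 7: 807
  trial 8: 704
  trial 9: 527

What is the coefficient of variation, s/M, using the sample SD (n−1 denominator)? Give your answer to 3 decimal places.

0.152

n = 9, Σ = 6332, M = 703.5556
Σ(x−M)² = 91144.222; s = √(91144.222/8) = 106.7381
CV = 106.7381 / 703.5556 = 0.15171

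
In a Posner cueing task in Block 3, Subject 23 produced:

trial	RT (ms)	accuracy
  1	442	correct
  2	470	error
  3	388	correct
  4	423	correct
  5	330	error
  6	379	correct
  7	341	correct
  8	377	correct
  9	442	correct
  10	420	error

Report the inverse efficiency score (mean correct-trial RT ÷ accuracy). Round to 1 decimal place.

569.8 ms

Correct trials (n=7): 442, 388, 423, 379, 341, 377, 442
Mean correct RT = 2792/7 = 398.8571 ms
Proportion correct = 7/10
IES = 398.8571 / (7/10) = 569.796 ms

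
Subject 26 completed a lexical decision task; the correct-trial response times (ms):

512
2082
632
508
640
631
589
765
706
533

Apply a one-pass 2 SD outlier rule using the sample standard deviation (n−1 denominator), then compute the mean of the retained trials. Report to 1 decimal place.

612.9 ms

n = 10, ΣRT = 7598, M = 759.800
Σ(x−M)² = 2003827.60; s = √(2003827.60/9) = 471.855
Cutoffs: 759.800 ± 2·471.855 → [-183.9, 1703.5]
Outside: 2082 → excluded.
Retained (n=9): Σ = 5516, mean = 5516/9 = 612.889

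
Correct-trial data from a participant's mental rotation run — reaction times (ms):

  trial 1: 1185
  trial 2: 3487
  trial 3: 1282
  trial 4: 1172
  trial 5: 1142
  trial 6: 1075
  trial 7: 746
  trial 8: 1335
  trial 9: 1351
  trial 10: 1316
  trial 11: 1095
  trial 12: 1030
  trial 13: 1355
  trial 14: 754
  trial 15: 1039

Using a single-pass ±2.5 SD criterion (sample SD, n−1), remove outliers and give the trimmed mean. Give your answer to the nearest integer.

n = 15, ΣRT = 19364, M = 1290.933
Σ(x−M)² = 5682442.93; s = √(5682442.93/14) = 637.094
Cutoffs: 1290.933 ± 2.5·637.094 → [-301.8, 2883.7]
Outside: 3487 → excluded.
Retained (n=14): Σ = 15877, mean = 15877/14 = 1134.071

1134 ms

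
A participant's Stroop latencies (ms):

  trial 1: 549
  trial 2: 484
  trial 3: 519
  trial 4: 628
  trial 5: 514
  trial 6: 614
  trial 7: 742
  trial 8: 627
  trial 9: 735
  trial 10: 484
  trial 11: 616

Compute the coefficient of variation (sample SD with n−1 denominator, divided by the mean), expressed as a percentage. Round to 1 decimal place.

n = 11, Σ = 6512, M = 592.0000
Σ(x−M)² = 83120.000; s = √(83120.000/10) = 91.1702
CV = 91.1702 / 592.0000 = 0.15400 = 15.400%

15.4%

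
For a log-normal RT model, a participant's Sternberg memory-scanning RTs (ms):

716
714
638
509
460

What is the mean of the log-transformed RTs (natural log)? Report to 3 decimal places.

ln(RT): 6.5737, 6.5709, 6.4583, 6.2324, 6.1312
Σ ln(RT) = 31.9666
Mean = 31.9666/5 = 6.39332

6.393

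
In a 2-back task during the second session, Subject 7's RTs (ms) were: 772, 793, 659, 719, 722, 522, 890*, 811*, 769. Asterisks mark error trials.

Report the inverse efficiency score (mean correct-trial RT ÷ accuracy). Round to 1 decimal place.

910.3 ms

Correct trials (n=7): 772, 793, 659, 719, 722, 522, 769
Mean correct RT = 4956/7 = 708.0000 ms
Proportion correct = 7/9
IES = 708.0000 / (7/9) = 910.286 ms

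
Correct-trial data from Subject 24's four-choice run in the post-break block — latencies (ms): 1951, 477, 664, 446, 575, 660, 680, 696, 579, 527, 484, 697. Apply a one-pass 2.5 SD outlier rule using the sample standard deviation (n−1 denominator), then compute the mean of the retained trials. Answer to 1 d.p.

589.5 ms

n = 12, ΣRT = 8436, M = 703.000
Σ(x−M)² = 1789310.00; s = √(1789310.00/11) = 403.317
Cutoffs: 703.000 ± 2.5·403.317 → [-305.3, 1711.3]
Outside: 1951 → excluded.
Retained (n=11): Σ = 6485, mean = 6485/11 = 589.545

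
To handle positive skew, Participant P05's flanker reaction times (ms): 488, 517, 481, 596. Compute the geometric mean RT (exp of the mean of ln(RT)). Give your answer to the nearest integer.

ln(RT): 6.1903, 6.2480, 6.1759, 6.3902
Mean ln(RT) = 25.0045/4 = 6.25112
Geometric mean = exp(6.25112) = 518.59 ms

519 ms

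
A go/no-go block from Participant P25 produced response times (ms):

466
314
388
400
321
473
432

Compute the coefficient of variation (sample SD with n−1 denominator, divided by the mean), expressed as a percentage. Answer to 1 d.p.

16.0%

n = 7, Σ = 2794, M = 399.1429
Σ(x−M)² = 24484.857; s = √(24484.857/6) = 63.8812
CV = 63.8812 / 399.1429 = 0.16005 = 16.005%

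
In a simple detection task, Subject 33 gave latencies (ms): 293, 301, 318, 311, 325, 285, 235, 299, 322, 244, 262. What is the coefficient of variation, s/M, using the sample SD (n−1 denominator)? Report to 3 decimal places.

n = 11, Σ = 3195, M = 290.4545
Σ(x−M)² = 9632.727; s = √(9632.727/10) = 31.0366
CV = 31.0366 / 290.4545 = 0.10686

0.107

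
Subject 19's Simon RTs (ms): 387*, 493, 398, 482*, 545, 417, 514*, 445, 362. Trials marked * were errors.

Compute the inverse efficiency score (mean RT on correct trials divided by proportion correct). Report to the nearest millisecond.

665 ms

Correct trials (n=6): 493, 398, 545, 417, 445, 362
Mean correct RT = 2660/6 = 443.3333 ms
Proportion correct = 6/9
IES = 443.3333 / (6/9) = 665.000 ms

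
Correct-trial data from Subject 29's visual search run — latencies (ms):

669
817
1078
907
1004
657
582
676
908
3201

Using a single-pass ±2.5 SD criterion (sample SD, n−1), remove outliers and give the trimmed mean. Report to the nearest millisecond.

811 ms

n = 10, ΣRT = 10499, M = 1049.900
Σ(x−M)² = 5383112.90; s = √(5383112.90/9) = 773.385
Cutoffs: 1049.900 ± 2.5·773.385 → [-883.6, 2983.4]
Outside: 3201 → excluded.
Retained (n=9): Σ = 7298, mean = 7298/9 = 810.889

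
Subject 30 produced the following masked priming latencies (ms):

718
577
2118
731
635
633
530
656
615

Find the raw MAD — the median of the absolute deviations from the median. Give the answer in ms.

58 ms

Sorted: 530, 577, 615, 633, 635, 656, 718, 731, 2118 → median = 635
|x − 635|: 83, 58, 1483, 96, 0, 2, 105, 21, 20
Sorted deviations: 0, 2, 20, 21, 58, 83, 96, 105, 1483 → MAD = 58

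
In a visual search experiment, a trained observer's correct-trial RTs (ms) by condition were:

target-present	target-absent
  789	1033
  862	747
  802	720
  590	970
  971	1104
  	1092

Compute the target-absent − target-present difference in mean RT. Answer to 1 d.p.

141.5 ms

M(target-present) = 4014/5 = 802.800
M(target-absent) = 5666/6 = 944.333
Difference = 944.333 − 802.800 = 141.533 ms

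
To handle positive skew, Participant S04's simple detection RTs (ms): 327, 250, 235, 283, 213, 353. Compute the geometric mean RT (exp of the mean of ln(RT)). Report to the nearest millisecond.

ln(RT): 5.7900, 5.5215, 5.4596, 5.6454, 5.3613, 5.8665
Mean ln(RT) = 33.6442/6 = 5.60737
Geometric mean = exp(5.60737) = 272.43 ms

272 ms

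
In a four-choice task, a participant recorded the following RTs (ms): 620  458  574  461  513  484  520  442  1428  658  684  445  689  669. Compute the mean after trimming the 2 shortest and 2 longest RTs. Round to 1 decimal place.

564.1 ms

Sorted: 442, 445, 458, 461, 484, 513, 520, 574, 620, 658, 669, 684, 689, 1428
Drop lowest 2 (442, 445) and highest 2 (689, 1428)
Remaining (n=10): Σ = 5641, mean = 5641/10 = 564.100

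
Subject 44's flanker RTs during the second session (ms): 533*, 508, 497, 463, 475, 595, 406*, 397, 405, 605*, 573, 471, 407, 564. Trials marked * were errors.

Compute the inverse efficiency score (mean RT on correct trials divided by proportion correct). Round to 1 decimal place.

Correct trials (n=11): 508, 497, 463, 475, 595, 397, 405, 573, 471, 407, 564
Mean correct RT = 5355/11 = 486.8182 ms
Proportion correct = 11/14
IES = 486.8182 / (11/14) = 619.587 ms

619.6 ms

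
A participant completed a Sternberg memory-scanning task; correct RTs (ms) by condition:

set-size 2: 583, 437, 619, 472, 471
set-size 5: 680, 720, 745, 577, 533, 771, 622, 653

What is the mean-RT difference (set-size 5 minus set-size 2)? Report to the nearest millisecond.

146 ms

M(set-size 2) = 2582/5 = 516.400
M(set-size 5) = 5301/8 = 662.625
Difference = 662.625 − 516.400 = 146.225 ms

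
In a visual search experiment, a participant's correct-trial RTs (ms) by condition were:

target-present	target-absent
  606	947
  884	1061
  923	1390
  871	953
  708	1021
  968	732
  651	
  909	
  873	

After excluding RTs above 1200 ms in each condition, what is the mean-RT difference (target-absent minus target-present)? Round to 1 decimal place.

121.4 ms

target-absent: exclude 1390
M(target-present) = 7393/9 = 821.444
M(target-absent) = 4714/5 = 942.800
Difference = 942.800 − 821.444 = 121.356 ms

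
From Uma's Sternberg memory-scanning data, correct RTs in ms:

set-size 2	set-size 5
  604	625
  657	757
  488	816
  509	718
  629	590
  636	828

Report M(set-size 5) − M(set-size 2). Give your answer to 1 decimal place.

135.2 ms

M(set-size 2) = 3523/6 = 587.167
M(set-size 5) = 4334/6 = 722.333
Difference = 722.333 − 587.167 = 135.167 ms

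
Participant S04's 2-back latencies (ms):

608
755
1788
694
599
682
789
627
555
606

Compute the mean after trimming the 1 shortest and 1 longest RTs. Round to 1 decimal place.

670.0 ms

Sorted: 555, 599, 606, 608, 627, 682, 694, 755, 789, 1788
Drop lowest 1 (555) and highest 1 (1788)
Remaining (n=8): Σ = 5360, mean = 5360/8 = 670.000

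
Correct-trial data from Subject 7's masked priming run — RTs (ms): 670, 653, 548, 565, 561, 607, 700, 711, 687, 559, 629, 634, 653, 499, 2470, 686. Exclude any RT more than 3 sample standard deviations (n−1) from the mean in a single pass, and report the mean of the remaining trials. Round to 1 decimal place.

n = 16, ΣRT = 11832, M = 739.500
Σ(x−M)² = 3252718.00; s = √(3252718.00/15) = 465.669
Cutoffs: 739.500 ± 3·465.669 → [-657.5, 2136.5]
Outside: 2470 → excluded.
Retained (n=15): Σ = 9362, mean = 9362/15 = 624.133

624.1 ms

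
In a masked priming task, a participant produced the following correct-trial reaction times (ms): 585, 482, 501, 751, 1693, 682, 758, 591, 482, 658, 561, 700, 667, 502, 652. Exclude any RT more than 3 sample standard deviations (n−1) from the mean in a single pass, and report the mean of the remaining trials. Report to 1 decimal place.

n = 15, ΣRT = 10265, M = 684.333
Σ(x−M)² = 1212093.33; s = √(1212093.33/14) = 294.242
Cutoffs: 684.333 ± 3·294.242 → [-198.4, 1567.1]
Outside: 1693 → excluded.
Retained (n=14): Σ = 8572, mean = 8572/14 = 612.286

612.3 ms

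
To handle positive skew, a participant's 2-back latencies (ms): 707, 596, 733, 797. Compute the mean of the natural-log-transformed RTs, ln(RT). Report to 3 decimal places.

ln(RT): 6.5610, 6.3902, 6.5971, 6.6809
Σ ln(RT) = 26.2293
Mean = 26.2293/4 = 6.55732

6.557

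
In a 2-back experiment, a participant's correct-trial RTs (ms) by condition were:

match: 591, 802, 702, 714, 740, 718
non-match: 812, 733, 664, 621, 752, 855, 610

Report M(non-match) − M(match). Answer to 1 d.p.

M(match) = 4267/6 = 711.167
M(non-match) = 5047/7 = 721.000
Difference = 721.000 − 711.167 = 9.833 ms

9.8 ms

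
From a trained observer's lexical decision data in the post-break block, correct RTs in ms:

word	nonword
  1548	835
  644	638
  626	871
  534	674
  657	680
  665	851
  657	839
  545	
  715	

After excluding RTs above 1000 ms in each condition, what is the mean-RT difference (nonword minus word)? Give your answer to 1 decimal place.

word: exclude 1548
M(word) = 5043/8 = 630.375
M(nonword) = 5388/7 = 769.714
Difference = 769.714 − 630.375 = 139.339 ms

139.3 ms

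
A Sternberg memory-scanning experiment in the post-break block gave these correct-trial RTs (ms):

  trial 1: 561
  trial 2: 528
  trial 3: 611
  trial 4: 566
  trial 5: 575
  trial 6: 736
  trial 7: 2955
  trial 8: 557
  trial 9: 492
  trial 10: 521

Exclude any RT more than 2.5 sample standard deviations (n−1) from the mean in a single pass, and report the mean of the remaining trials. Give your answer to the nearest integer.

572 ms

n = 10, ΣRT = 8102, M = 810.200
Σ(x−M)² = 5151041.60; s = √(5151041.60/9) = 756.530
Cutoffs: 810.200 ± 2.5·756.530 → [-1081.1, 2701.5]
Outside: 2955 → excluded.
Retained (n=9): Σ = 5147, mean = 5147/9 = 571.889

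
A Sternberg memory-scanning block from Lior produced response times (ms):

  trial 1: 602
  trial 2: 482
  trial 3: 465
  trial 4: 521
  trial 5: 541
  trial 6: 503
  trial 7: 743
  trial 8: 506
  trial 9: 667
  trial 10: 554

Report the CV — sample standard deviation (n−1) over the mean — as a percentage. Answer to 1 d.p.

n = 10, Σ = 5584, M = 558.4000
Σ(x−M)² = 69868.400; s = √(69868.400/9) = 88.1088
CV = 88.1088 / 558.4000 = 0.15779 = 15.779%

15.8%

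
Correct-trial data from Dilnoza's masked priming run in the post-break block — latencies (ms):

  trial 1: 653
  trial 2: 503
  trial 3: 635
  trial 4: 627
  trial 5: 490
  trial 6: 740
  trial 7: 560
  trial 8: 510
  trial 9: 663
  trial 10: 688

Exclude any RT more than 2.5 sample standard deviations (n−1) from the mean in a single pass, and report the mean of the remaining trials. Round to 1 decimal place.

606.9 ms

n = 10, ΣRT = 6069, M = 606.900
Σ(x−M)² = 66808.90; s = √(66808.90/9) = 86.158
Cutoffs: 606.900 ± 2.5·86.158 → [391.5, 822.3]
No RTs fall outside the cutoffs; all 10 retained. Mean = 6069/10 = 606.900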